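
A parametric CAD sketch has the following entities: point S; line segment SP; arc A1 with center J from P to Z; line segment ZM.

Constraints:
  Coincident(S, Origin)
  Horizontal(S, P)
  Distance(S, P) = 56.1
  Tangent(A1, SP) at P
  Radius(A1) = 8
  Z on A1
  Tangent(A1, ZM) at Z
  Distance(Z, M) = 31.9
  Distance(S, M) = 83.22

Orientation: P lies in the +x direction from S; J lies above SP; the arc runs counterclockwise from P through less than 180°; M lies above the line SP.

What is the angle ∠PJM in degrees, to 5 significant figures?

143.18°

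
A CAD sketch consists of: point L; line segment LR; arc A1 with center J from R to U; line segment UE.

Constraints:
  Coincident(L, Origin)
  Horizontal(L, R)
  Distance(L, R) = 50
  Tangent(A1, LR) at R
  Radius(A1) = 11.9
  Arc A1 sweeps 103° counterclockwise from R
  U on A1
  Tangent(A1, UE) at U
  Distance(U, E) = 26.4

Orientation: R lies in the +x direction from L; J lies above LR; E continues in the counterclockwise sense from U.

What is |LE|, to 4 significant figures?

68.71

On A1, R sits at bearing -90° from J; a 103° counterclockwise sweep puts U at bearing 13°, so U = J + 11.9·(cos 13°, sin 13°) = (61.60, 14.58). The tangent condition forces JU to be normal to UE, so UE runs along (−sin 13°, cos 13°); with |UE| = 26.4, E = (55.66, 40.30). Then |LE| = |E − L| = 68.71.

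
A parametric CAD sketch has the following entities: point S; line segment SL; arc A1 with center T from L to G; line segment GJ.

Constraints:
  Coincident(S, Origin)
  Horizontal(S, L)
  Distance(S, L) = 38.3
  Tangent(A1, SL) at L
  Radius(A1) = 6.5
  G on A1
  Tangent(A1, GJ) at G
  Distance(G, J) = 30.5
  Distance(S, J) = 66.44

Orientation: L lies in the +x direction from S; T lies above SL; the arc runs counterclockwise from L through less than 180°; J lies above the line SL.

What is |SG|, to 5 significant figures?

43.969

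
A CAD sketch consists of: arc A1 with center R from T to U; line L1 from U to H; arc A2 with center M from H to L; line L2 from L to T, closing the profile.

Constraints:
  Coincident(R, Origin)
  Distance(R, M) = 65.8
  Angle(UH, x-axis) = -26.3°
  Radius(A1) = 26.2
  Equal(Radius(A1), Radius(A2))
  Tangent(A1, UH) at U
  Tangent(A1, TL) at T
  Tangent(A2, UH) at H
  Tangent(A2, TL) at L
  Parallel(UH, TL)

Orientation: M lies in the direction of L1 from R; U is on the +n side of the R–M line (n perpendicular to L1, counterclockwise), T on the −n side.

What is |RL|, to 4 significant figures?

70.82

Tangency of A1 to both parallel lines with radius 26.2 puts U and T at R ± 26.2·n: U = (11.61, 23.49), T = (-11.61, -23.49). Equal radii place H and L the same way about M: H = M + 26.2·n = (70.60, -5.666), L = M − 26.2·n = (47.38, -52.64). Then |RL| = |L − R| = 70.82.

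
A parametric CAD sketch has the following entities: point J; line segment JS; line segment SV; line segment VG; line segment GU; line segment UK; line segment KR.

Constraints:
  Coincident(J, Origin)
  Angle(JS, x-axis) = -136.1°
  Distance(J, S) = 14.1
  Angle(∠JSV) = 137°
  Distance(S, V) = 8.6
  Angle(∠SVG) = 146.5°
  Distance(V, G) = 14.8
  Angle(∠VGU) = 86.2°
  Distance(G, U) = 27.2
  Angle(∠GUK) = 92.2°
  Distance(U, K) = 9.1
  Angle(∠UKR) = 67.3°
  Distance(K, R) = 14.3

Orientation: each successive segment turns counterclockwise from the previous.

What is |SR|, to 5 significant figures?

19.247

J is at the origin; JS runs at -136.1° with length 14.1, so S = (-10.160, -9.7770). ∠JSV = 137.0° gives SV at -93.100° from the x-axis; with |SV| = 8.6, V = (-10.625, -18.364). ∠SVG = 146.5° gives VG at -59.600° from the x-axis; with |VG| = 14.8, G = (-3.1355, -31.130). ∠VGU = 86.2° gives GU at 34.200° from the x-axis; with |GU| = 27.2, U = (19.361, -15.841). ∠GUK = 92.2° gives UK at 122.00° from the x-axis; with |UK| = 9.1, K = (14.539, -8.1237). ∠UKR = 67.3° gives KR at -125.30° from the x-axis; with |KR| = 14.3, R = (6.2754, -19.794). Then |SR| = |R − S| = 19.247.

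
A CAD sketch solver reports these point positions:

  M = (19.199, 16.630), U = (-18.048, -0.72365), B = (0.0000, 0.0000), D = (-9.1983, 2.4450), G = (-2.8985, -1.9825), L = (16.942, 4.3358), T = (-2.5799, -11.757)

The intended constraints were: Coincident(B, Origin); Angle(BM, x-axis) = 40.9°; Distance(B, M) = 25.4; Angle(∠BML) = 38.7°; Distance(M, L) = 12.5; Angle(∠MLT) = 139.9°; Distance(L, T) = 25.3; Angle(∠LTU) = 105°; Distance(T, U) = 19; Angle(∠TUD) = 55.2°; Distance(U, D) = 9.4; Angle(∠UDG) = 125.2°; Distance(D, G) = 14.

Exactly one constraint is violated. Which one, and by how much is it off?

Distance(D, G) = 14 — off by 6.30.

B = (0.00, 0.00) ✓; BM at 40.90° ✓; |BM| = 25.40 ✓; ∠BML = 38.70° ✓; |ML| = 12.50 ✓; ∠MLT = 139.9° ✓; |LT| = 25.30 ✓; ∠LTU = 105.0° ✓; |TU| = 19.00 ✓; ∠TUD = 55.20° ✓; |UD| = 9.400 ✓; ∠UDG = 125.2° ✓; |DG| = 7.700 ✗.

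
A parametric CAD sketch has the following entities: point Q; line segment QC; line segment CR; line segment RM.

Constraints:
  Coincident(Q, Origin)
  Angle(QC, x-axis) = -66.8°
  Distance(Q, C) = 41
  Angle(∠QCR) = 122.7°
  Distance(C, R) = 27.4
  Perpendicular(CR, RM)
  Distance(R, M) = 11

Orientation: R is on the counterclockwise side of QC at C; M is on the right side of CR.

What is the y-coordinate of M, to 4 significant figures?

-53.06

Q is at the origin; QC runs at -66.8° with length 41.0, so C = 41.0·(cos -66.8°, sin -66.8°) = (16.15, -37.68). ∠QCR = 122.7°, so CR runs at -66.8° + (180° − 122.7°) = -9.500° from the x-axis; with |CR| = 27.4, R = C + 27.4·(cos -9.500°, sin -9.500°) = (43.18, -42.21). CR is perpendicular to RM; with |RM| = 11.0 on the right of CR, M = R + 11.0·(-0.1650, -0.9863) = (41.36, -53.06). So M.y = -53.06.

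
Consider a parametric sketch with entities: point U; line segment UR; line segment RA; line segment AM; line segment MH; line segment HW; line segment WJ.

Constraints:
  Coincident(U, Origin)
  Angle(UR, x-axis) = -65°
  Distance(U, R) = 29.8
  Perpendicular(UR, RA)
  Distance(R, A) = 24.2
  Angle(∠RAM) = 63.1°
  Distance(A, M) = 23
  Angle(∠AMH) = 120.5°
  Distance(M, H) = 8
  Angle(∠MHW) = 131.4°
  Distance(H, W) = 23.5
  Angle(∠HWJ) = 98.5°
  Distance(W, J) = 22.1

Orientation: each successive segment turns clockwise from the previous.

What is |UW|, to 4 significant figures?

27.61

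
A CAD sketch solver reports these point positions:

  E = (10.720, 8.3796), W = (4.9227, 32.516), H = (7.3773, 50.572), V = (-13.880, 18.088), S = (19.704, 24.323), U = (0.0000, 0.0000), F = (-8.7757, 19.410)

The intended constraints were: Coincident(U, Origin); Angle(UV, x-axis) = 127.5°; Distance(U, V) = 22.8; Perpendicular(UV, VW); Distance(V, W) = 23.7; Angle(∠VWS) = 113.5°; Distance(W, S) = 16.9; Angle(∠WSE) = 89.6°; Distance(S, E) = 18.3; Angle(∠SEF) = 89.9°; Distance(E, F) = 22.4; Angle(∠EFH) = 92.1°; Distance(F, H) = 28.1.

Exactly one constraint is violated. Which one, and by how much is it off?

Distance(F, H) = 28.1 — off by 7.00.

U = (0.00, 0.00) ✓; UV at 127.5° ✓; |UV| = 22.80 ✓; ∠(UV, VW) = 90.00° ✓; |VW| = 23.70 ✓; ∠VWS = 113.5° ✓; |WS| = 16.90 ✓; ∠WSE = 89.60° ✓; |SE| = 18.30 ✓; ∠SEF = 89.90° ✓; |EF| = 22.40 ✓; ∠EFH = 92.10° ✓; |FH| = 35.10 ✗.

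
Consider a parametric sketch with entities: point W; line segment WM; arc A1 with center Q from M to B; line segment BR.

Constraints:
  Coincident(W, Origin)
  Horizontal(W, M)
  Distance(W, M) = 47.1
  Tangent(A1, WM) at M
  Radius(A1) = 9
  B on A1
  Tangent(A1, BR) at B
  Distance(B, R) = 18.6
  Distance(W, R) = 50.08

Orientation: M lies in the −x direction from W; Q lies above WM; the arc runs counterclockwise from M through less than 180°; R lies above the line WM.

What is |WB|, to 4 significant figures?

39.58

W is at the origin; W and M share the same y with |WM| = 47.1 and M on the −x side, so M = (-47.10, 0.000). The tangent condition forces QM to be normal to WM, so Q = M + (0, 9) = (-47.10, 9.000). Since QB ⟂ BR (tangency), |QR| = √(9.0² + 18.6²) = 20.66 regardless of where B sits on A1. So R lies on both circle(W, 50.08) and circle(Q, 20.66); the above-WM intersection is R = (-41.01, 28.74). B is the foot of the tangent from R: B = (-38.20, 10.36).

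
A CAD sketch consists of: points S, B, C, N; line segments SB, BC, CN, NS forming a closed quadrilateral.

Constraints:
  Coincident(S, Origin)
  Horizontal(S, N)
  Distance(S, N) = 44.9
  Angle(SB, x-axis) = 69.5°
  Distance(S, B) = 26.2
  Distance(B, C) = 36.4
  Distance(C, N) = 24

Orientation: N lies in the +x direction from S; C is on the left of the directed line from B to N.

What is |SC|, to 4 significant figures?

51.50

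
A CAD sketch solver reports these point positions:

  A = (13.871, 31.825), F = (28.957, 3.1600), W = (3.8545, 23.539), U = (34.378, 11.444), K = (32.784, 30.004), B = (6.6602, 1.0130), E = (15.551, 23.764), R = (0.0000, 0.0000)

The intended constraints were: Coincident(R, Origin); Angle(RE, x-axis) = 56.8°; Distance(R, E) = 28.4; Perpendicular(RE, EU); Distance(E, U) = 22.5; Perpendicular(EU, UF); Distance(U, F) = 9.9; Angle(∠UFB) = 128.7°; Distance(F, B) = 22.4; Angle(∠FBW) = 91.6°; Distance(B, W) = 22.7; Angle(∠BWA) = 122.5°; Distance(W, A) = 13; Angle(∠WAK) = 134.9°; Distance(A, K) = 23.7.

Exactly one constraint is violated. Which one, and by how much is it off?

Distance(A, K) = 23.7 — off by 4.70.

R = (0.00, 0.00) ✓; RE at 56.80° ✓; |RE| = 28.40 ✓; ∠(RE, EU) = 90.00° ✓; |EU| = 22.50 ✓; ∠(EU, UF) = 90.00° ✓; |UF| = 9.900 ✓; ∠UFB = 128.7° ✓; |FB| = 22.40 ✓; ∠FBW = 91.60° ✓; |BW| = 22.70 ✓; ∠BWA = 122.5° ✓; |WA| = 13.00 ✓; ∠WAK = 134.9° ✓; |AK| = 19.00 ✗.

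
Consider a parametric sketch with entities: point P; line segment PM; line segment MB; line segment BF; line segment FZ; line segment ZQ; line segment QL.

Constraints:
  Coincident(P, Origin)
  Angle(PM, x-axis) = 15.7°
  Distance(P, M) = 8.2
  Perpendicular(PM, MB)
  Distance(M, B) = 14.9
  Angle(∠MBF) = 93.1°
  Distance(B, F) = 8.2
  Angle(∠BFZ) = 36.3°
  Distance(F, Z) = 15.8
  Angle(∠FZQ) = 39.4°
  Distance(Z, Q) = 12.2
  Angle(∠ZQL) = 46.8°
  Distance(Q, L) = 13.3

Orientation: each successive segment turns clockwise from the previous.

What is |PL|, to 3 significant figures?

6.80

P is at the origin; PM runs at 15.7° with length 8.2, so M = (7.89, 2.22). The perpendicularity gives MB at right angles to PM, so MB runs at -74.3°; with |MB| = 14.9, B = (11.9, -12.1). ∠MBF = 93.1° gives BF at -161° from the x-axis; with |BF| = 8.2, F = (4.16, -14.8). ∠BFZ = 36.3° gives FZ at 55.1° from the x-axis; with |FZ| = 15.8, Z = (13.2, -1.81). ∠FZQ = 39.4° gives ZQ at -85.5° from the x-axis; with |ZQ| = 12.2, Q = (14.2, -14.0). ∠ZQL = 46.8° gives QL at 141° from the x-axis; with |QL| = 13.3, L = (3.78, -5.66). Then |PL| = |L − P| = 6.80.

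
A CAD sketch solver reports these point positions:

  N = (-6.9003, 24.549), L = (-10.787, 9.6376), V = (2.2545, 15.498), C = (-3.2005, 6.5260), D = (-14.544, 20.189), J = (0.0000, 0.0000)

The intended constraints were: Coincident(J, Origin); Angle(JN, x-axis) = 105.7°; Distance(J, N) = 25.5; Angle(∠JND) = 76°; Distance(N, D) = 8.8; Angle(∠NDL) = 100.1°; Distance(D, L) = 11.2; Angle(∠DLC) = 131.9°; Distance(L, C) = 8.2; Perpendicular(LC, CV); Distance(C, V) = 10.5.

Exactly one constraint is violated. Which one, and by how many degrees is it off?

Perpendicular(LC, CV) — off by 9.00°.

J = (0.00, 0.00) ✓; JN at 105.7° ✓; |JN| = 25.50 ✓; ∠JND = 76.00° ✓; |ND| = 8.800 ✓; ∠NDL = 100.1° ✓; |DL| = 11.20 ✓; ∠DLC = 131.9° ✓; |LC| = 8.200 ✓; ∠(LC, CV) = 81.00° ✗; |CV| = 10.50 ✓.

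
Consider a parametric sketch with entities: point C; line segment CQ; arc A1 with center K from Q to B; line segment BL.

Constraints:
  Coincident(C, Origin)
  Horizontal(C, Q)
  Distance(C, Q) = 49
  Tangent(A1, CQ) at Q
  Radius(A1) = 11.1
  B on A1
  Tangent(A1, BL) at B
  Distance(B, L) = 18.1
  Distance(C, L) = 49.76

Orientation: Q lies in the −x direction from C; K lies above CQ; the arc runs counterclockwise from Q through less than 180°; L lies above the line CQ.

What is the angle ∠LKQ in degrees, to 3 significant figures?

154°

Checks: |KB| = 11.10 ✓; ∠(KB, BL) = 90.00° ✓; |BL| = 18.10 ✓; |CL| = 49.76 ✓.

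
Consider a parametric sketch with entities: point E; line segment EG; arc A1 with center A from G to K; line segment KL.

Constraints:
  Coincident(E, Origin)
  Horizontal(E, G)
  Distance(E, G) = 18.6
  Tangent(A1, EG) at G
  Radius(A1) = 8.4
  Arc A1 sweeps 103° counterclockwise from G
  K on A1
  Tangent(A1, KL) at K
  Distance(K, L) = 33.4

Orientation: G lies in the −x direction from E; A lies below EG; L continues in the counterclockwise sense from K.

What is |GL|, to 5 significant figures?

42.839

E is at the origin; E and G share the same y with |EG| = 18.6 and G on the −x side, so G = (-18.600, 0.0000). Tangency of A1 to EG means the radius AG is perpendicular to EG, so A = G + (0, -8.4) = (-18.600, -8.4000). On A1, G sits at bearing 90° from A; a 103° counterclockwise sweep puts K at bearing 193°, so K = A + 8.4·(cos 193°, sin 193°) = (-26.785, -10.290). The tangent condition forces AK to be normal to KL, so KL runs along (−sin 193°, cos 193°); with |KL| = 33.4, L = (-19.271, -42.834). Then |GL| = |L − G| = 42.839.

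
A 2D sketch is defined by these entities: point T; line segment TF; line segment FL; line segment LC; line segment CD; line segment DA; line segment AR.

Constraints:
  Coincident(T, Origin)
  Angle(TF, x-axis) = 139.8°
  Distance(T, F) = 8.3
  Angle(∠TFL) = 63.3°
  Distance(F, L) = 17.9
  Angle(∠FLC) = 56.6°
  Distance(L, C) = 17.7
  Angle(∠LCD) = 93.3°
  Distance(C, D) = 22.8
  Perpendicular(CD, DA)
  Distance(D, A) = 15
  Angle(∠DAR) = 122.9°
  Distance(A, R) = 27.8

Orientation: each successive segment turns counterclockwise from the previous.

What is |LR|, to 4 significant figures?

12.44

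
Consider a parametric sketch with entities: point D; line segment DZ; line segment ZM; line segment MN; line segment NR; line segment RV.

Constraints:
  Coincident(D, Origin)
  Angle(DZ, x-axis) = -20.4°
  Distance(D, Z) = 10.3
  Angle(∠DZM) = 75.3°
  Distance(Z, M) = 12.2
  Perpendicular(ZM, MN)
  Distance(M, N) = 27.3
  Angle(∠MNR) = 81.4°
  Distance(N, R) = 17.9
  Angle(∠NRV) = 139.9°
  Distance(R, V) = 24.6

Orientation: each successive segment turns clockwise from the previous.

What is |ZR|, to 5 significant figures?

25.230

D is at the origin; DZ runs at -20.4° with length 10.3, so Z = (9.6540, -3.5903). ∠DZM = 75.3° gives ZM at -125.10° from the x-axis; with |ZM| = 12.2, M = (2.6389, -13.572). ZM is perpendicular to MN, so MN runs at 144.90°; with |MN| = 27.3, N = (-19.697, 2.1259). ∠MNR = 81.4° gives NR at 46.300° from the x-axis; with |NR| = 17.9, R = (-7.3298, 15.067). Then |ZR| = |R − Z| = 25.230.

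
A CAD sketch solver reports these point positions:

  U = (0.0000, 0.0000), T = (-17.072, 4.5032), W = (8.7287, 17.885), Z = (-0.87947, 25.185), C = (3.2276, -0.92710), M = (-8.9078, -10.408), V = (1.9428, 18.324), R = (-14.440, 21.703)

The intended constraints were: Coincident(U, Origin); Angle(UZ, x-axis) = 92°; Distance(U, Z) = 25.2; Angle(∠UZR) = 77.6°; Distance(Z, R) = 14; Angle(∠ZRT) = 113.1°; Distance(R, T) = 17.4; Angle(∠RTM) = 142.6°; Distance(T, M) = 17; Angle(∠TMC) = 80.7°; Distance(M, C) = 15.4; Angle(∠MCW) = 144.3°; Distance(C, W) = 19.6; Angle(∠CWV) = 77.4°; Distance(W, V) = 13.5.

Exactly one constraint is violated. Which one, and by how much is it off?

Distance(W, V) = 13.5 — off by 6.70.

U = (0.00, 0.00) ✓; UZ at 92.00° ✓; |UZ| = 25.20 ✓; ∠UZR = 77.60° ✓; |ZR| = 14.00 ✓; ∠ZRT = 113.1° ✓; |RT| = 17.40 ✓; ∠RTM = 142.6° ✓; |TM| = 17.00 ✓; ∠TMC = 80.70° ✓; |MC| = 15.40 ✓; ∠MCW = 144.3° ✓; |CW| = 19.60 ✓; ∠CWV = 77.40° ✓; |WV| = 6.800 ✗.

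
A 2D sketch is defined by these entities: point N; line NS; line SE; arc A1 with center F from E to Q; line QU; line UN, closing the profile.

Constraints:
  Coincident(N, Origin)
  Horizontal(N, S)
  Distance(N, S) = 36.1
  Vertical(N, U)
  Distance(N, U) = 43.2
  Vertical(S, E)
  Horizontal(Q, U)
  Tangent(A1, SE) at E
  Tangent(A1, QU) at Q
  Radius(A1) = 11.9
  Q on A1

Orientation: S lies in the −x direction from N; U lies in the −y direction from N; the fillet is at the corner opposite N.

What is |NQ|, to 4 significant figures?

49.52

N is at the origin; N and S share the same y with |NS| = 36.1 and S on the −x side, so S = (-36.10, 0.000). N and U share the same x with |NU| = 43.2 and U on the −y side, so U = (0.000, -43.20). The virtual corner opposite N is at (-36.10, -43.20). The tangent condition forces FE to be normal to SE and the tangent condition forces FQ to be normal to QU, with radius 11.9, so the center F sits 11.9 in from both sides at F = (-24.20, -31.30). That places the tangent points at E = (-36.10, -31.30) on SE and Q = (-24.20, -43.20) on QU. Then |NQ| = |Q − N| = 49.52.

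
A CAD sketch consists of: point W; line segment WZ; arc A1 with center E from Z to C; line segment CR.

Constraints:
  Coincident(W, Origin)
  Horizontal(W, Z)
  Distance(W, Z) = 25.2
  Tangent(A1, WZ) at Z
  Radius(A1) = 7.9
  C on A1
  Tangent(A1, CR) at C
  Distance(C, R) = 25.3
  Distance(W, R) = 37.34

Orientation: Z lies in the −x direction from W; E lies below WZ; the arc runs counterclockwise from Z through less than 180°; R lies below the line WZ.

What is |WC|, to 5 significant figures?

34.024

W is at the origin; W and Z share the same y with |WZ| = 25.2 and Z on the −x side, so Z = (-25.200, 0.0000). Tangency of A1 to WZ means the radius EZ is perpendicular to WZ, so E = Z + (0, -7.9) = (-25.200, -7.9000). Since EC ⟂ CR (tangency), |ER| = √(7.9² + 25.3²) = 26.505 regardless of where C sits on A1. So R lies on both circle(W, 37.34) and circle(E, 26.505); the below-WZ intersection is R = (-17.169, -33.159). C is the foot of the tangent from R: C = (-31.673, -12.429).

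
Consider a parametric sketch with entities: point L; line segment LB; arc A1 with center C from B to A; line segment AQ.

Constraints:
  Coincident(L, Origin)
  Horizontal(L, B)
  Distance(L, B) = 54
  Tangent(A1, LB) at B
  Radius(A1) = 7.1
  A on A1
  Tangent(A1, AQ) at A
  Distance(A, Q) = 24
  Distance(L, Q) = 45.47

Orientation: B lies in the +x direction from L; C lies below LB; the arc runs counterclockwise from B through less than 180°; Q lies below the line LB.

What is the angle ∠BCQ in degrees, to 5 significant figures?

138.49°

Checks: ∠(CB, BL) = 90.00° ✓; |CB| = 7.100 ✓; |CA| = 7.100 ✓; ∠(CA, AQ) = 90.00° ✓; |AQ| = 24.00 ✓; |LQ| = 45.47 ✓.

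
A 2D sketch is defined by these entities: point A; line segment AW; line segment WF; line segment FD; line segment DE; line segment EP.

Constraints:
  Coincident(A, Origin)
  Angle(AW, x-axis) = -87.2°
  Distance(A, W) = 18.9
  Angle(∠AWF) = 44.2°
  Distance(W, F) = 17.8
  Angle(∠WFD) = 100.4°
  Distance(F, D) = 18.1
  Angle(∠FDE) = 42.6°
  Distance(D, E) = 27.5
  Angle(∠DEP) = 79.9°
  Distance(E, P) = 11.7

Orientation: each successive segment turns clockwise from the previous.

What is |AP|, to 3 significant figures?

20.7

A is at the origin; AW runs at -87.2° with length 18.9, so W = (0.923, -18.9). ∠AWF = 44.2° gives WF at 137° from the x-axis; with |WF| = 17.8, F = (-12.1, -6.74). ∠WFD = 100.4° gives FD at 57.4° from the x-axis; with |FD| = 18.1, D = (-2.34, 8.51). ∠FDE = 42.6° gives DE at -80.0° from the x-axis; with |DE| = 27.5, E = (2.43, -18.6). ∠DEP = 79.9° gives EP at 180° from the x-axis; with |EP| = 11.7, P = (-9.27, -18.6). Then |AP| = |P − A| = 20.7.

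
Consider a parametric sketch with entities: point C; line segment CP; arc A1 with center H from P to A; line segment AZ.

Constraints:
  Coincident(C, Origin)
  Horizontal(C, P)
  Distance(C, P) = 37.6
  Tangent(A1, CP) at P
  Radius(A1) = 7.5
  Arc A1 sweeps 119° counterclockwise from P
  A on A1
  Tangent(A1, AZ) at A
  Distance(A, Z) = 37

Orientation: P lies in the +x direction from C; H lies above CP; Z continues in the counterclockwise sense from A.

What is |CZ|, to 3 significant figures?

50.8

C is at the origin; CP is horizontal with |CP| = 37.6 and P on the +x side, so P = (37.6, 0.00). The tangent condition forces HP to be normal to CP, so H = P + (0, 7.5) = (37.6, 7.50). On A1, P sits at bearing -90° from H; a 119° counterclockwise sweep puts A at bearing 29°, so A = H + 7.5·(cos 29°, sin 29°) = (44.2, 11.1). A1 meets AZ tangentially, so HA is at right angles to AZ, so AZ runs along (−sin 29°, cos 29°); with |AZ| = 37.0, Z = (26.2, 43.5). Then |CZ| = |Z − C| = 50.8.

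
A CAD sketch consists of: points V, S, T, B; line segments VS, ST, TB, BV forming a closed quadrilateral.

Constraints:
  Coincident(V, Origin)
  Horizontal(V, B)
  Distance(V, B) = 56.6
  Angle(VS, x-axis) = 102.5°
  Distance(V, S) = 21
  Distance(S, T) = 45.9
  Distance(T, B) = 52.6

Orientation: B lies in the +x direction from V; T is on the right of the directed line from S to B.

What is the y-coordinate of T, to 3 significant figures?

-23.2

Checks: |ST| = 45.90 ✓; |TB| = 52.60 ✓.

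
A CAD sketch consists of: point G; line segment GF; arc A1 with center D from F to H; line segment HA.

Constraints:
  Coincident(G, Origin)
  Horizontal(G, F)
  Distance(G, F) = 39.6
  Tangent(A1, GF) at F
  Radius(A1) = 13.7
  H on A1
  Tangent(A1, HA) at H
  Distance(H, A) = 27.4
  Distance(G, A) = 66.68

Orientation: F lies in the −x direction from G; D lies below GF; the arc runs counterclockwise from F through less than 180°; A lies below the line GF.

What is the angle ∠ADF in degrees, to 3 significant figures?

156°

G is at the origin; GF is horizontal with |GF| = 39.6 and F on the −x side, so F = (-39.6, 0.00). Since A1 is tangent to GF there, DF ⟂ GF, so D = F + (0, -13.7) = (-39.6, -13.7). Since DH ⟂ HA (tangency), |DA| = √(13.7² + 27.4²) = 30.6 regardless of where H sits on A1. So A lies on both circle(G, 66.68) and circle(D, 30.6); the below-GF intersection is A = (-52.0, -41.7). H is the foot of the tangent from A: H = (-53.3, -14.3).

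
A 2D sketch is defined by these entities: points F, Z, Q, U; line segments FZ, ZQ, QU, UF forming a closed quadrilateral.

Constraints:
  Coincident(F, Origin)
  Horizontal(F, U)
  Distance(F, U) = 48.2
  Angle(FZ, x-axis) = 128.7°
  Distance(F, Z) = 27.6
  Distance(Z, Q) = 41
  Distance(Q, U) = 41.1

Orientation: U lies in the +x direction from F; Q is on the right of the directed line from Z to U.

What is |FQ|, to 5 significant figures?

13.400

Checks: |ZQ| = 41.00 ✓; |QU| = 41.10 ✓.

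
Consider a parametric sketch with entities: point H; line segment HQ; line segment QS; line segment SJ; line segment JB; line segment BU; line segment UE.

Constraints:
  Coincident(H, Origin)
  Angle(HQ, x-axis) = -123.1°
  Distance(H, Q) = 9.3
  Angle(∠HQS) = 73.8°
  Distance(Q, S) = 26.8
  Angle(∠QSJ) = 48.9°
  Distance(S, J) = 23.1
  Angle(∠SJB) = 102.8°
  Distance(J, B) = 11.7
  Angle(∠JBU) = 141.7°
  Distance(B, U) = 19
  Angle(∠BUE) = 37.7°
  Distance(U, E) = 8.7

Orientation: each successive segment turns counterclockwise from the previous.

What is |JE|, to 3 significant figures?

21.4

H is at the origin; HQ runs at -123.1° with length 9.3, so Q = (-5.08, -7.79). ∠HQS = 73.8° gives QS at -16.9° from the x-axis; with |QS| = 26.8, S = (20.6, -15.6). ∠QSJ = 48.9° gives SJ at 114° from the x-axis; with |SJ| = 23.1, J = (11.1, 5.49). ∠SJB = 102.8° gives JB at -169° from the x-axis; with |JB| = 11.7, B = (-0.375, 3.18). ∠JBU = 141.7° gives BU at -130° from the x-axis; with |BU| = 19.0, U = (-12.7, -11.3). ∠BUE = 37.7° gives UE at 12.0° from the x-axis; with |UE| = 8.7, E = (-4.15, -9.51). Then |JE| = |E − J| = 21.4.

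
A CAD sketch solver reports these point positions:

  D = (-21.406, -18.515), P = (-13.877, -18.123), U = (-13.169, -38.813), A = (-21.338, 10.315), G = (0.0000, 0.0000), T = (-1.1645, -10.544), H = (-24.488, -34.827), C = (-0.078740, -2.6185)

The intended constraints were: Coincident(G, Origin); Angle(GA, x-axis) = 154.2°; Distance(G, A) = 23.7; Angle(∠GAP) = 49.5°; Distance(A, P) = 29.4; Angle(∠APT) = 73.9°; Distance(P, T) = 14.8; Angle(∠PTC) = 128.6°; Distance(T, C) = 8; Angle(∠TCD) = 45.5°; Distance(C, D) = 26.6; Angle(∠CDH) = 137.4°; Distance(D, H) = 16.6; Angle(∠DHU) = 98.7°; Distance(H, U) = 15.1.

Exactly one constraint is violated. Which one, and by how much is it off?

Distance(H, U) = 15.1 — off by 3.10.

G = (0.00, 0.00) ✓; GA at 154.2° ✓; |GA| = 23.70 ✓; ∠GAP = 49.50° ✓; |AP| = 29.40 ✓; ∠APT = 73.90° ✓; |PT| = 14.80 ✓; ∠PTC = 128.6° ✓; |TC| = 8.000 ✓; ∠TCD = 45.50° ✓; |CD| = 26.60 ✓; ∠CDH = 137.4° ✓; |DH| = 16.60 ✓; ∠DHU = 98.70° ✓; |HU| = 12.00 ✗.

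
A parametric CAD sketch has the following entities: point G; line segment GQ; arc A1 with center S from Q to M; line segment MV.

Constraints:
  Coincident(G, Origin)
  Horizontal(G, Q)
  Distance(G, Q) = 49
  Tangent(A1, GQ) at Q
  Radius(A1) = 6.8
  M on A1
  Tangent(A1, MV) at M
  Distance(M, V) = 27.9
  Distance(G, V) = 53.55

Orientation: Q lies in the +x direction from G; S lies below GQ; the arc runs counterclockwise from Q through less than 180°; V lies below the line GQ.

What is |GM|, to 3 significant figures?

42.7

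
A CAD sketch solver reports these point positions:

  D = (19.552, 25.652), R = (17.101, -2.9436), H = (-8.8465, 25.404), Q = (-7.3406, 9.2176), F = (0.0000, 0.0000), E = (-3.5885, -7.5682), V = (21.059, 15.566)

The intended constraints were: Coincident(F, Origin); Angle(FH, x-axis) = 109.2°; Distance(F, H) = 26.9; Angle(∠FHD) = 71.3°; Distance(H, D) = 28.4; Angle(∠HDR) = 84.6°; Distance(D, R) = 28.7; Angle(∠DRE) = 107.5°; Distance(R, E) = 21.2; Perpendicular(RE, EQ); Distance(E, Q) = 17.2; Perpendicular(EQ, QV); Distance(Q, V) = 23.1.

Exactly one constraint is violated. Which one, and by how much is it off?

Distance(Q, V) = 23.1 — off by 6.00.

F = (0.00, 0.00) ✓; FH at 109.2° ✓; |FH| = 26.90 ✓; ∠FHD = 71.30° ✓; |HD| = 28.40 ✓; ∠HDR = 84.60° ✓; |DR| = 28.70 ✓; ∠DRE = 107.5° ✓; |RE| = 21.20 ✓; ∠(RE, EQ) = 90.00° ✓; |EQ| = 17.20 ✓; ∠(EQ, QV) = 90.00° ✓; |QV| = 29.10 ✗.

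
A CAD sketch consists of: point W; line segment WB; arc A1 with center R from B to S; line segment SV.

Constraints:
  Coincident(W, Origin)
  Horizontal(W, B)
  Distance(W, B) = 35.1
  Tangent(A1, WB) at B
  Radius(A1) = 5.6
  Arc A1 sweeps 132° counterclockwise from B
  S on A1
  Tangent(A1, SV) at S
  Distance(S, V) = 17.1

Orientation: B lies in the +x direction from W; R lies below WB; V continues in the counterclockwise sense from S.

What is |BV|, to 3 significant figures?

23.2

W is at the origin; WB is horizontal with |WB| = 35.1 and B on the +x side, so B = (35.1, 0.00). Tangency of A1 to WB means the radius RB is perpendicular to WB, so R = B + (0, -5.6) = (35.1, -5.60). On A1, B sits at bearing 90° from R; a 132° counterclockwise sweep puts S at bearing 222°, so S = R + 5.6·(cos 222°, sin 222°) = (30.9, -9.35). Tangency of A1 to SV means the radius RS is perpendicular to SV, so SV runs along (−sin 222°, cos 222°); with |SV| = 17.1, V = (42.4, -22.1). Then |BV| = |V − B| = 23.2.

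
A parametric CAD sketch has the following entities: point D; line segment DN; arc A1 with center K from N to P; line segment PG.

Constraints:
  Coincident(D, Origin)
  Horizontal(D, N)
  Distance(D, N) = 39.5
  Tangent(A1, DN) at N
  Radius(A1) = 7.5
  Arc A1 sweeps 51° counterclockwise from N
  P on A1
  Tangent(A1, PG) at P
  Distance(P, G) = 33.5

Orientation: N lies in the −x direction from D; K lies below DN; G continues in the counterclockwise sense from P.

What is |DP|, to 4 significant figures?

45.41

D is at the origin; D and N share the same y with |DN| = 39.5 and N on the −x side, so N = (-39.50, 0.000). Tangency of A1 to DN means the radius KN is perpendicular to DN, so K = N + (0, -7.5) = (-39.50, -7.500). On A1, N sits at bearing 90° from K; a 51° counterclockwise sweep puts P at bearing 141°, so P = K + 7.5·(cos 141°, sin 141°) = (-45.33, -2.780). Then |DP| = |P − D| = 45.41.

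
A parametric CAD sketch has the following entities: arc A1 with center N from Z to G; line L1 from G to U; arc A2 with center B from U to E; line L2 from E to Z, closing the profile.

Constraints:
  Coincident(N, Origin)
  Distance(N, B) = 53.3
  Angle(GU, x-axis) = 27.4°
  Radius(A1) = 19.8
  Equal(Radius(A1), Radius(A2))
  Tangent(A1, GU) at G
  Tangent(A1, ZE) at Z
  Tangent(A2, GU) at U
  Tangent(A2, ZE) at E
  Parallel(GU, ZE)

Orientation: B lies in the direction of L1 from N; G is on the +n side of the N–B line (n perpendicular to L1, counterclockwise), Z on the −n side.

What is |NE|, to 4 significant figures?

56.86

The slot axis is L1's direction at 27.4°, so u = (cos 27.4°, sin 27.4°) = (0.8878, 0.4602) and n = (−sin 27.4°, cos 27.4°) = (-0.4602, 0.8878). N is at the origin and B lies 53.3 along u from N, so B = 53.3·u = (47.32, 24.53). Tangency of A1 to both parallel lines with radius 19.8 puts G and Z at N ± 19.8·n: G = (-9.112, 17.58), Z = (9.112, -17.58). Equal radii place U and E the same way about B: U = B + 19.8·n = (38.21, 42.11), E = B − 19.8·n = (56.43, 6.950). Then |NE| = |E − N| = 56.86.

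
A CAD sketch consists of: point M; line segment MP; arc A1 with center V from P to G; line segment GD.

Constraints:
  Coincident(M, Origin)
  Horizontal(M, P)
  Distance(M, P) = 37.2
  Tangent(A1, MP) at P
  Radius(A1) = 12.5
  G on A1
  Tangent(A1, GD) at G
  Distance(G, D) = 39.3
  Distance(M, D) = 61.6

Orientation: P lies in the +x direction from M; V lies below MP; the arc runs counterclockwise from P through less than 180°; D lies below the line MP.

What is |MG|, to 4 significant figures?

28.74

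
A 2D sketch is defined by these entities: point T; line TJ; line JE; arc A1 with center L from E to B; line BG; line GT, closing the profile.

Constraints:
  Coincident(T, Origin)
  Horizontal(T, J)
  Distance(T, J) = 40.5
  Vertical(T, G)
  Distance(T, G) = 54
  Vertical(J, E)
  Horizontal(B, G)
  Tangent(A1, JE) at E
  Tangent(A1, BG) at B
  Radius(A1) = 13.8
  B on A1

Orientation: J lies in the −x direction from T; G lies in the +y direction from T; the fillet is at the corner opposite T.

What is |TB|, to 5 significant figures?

60.240

T is at the origin; T and J share the same y with |TJ| = 40.5 and J on the −x side, so J = (-40.500, 0.0000). TG is vertical with |TG| = 54.0 and G on the +y side, so G = (0.0000, 54.000). The virtual corner opposite T is at (-40.500, 54.000). Tangency of A1 to JE means the radius LE is perpendicular to JE and the tangent condition forces LB to be normal to BG, with radius 13.8, so the center L sits 13.8 in from both sides at L = (-26.700, 40.200). That places the tangent points at E = (-40.500, 40.200) on JE and B = (-26.700, 54.000) on BG. Then |TB| = |B − T| = 60.240.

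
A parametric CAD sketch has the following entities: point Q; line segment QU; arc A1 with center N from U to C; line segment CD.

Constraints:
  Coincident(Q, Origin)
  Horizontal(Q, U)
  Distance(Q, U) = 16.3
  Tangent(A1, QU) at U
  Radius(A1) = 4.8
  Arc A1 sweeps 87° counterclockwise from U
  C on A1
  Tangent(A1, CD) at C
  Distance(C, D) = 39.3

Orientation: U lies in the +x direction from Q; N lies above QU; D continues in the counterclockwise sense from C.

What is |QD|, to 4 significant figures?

49.54

Q is at the origin; QU is horizontal with |QU| = 16.3 and U on the +x side, so U = (16.30, 0.000). A1 meets QU tangentially, so NU is at right angles to QU, so N = U + (0, 4.8) = (16.30, 4.800). On A1, U sits at bearing -90° from N; an 87° counterclockwise sweep puts C at bearing -3°, so C = N + 4.8·(cos -3°, sin -3°) = (21.09, 4.549). A1 meets CD tangentially, so NC is at right angles to CD, so CD runs along (−sin -3°, cos -3°); with |CD| = 39.3, D = (23.15, 43.79). Then |QD| = |D − Q| = 49.54.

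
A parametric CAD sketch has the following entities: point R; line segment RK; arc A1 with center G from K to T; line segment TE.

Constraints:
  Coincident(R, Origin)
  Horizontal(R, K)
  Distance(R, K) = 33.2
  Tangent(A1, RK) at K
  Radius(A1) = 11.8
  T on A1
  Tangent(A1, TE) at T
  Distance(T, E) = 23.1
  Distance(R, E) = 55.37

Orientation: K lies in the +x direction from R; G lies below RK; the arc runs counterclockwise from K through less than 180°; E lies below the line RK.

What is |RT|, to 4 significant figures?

32.31

R is at the origin; R and K share the same y with |RK| = 33.2 and K on the +x side, so K = (33.20, 0.000). A1 meets RK tangentially, so GK is at right angles to RK, so G = K + (0, -11.8) = (33.20, -11.80). Since GT ⟂ TE (tangency), |GE| = √(11.8² + 23.1²) = 25.94 regardless of where T sits on A1. So E lies on both circle(R, 55.37) and circle(G, 25.94); the below-RK intersection is E = (41.85, -36.25). T is the foot of the tangent from E: T = (25.08, -20.36).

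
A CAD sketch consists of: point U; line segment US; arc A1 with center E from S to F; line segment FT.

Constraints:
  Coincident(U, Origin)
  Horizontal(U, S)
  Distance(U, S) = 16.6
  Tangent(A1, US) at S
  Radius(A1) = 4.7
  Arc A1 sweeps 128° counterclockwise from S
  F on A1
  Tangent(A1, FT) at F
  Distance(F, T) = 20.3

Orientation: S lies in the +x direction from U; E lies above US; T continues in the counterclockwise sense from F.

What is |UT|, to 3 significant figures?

24.8

U is at the origin; US is horizontal with |US| = 16.6 and S on the +x side, so S = (16.6, 0.00). Tangency of A1 to US means the radius ES is perpendicular to US, so E = S + (0, 4.7) = (16.6, 4.70). On A1, S sits at bearing -90° from E; a 128° counterclockwise sweep puts F at bearing 38°, so F = E + 4.7·(cos 38°, sin 38°) = (20.3, 7.59). A1 meets FT tangentially, so EF is at right angles to FT, so FT runs along (−sin 38°, cos 38°); with |FT| = 20.3, T = (7.81, 23.6). Then |UT| = |T − U| = 24.8.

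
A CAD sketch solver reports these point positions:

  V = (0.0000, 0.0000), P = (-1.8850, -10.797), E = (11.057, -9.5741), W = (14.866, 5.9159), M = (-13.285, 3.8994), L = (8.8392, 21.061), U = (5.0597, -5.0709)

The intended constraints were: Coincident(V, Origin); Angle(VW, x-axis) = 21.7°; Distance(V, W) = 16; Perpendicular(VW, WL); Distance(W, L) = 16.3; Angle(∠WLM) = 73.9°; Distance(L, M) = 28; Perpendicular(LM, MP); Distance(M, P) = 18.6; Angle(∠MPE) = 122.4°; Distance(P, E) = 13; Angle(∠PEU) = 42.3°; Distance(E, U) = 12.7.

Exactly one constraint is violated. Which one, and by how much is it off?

Distance(E, U) = 12.7 — off by 5.20.

V = (0.00, 0.00) ✓; VW at 21.70° ✓; |VW| = 16.00 ✓; ∠(VW, WL) = 90.00° ✓; |WL| = 16.30 ✓; ∠WLM = 73.90° ✓; |LM| = 28.00 ✓; ∠(LM, MP) = 90.00° ✓; |MP| = 18.60 ✓; ∠MPE = 122.4° ✓; |PE| = 13.00 ✓; ∠PEU = 42.30° ✓; |EU| = 7.500 ✗.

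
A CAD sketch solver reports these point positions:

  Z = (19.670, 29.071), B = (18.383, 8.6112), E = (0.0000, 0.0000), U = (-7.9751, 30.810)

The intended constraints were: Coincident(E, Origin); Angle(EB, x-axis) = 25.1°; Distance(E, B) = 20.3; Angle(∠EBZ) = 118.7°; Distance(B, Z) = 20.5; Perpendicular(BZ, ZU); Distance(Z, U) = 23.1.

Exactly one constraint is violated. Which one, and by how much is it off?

Distance(Z, U) = 23.1 — off by 4.60.

E = (0.00, 0.00) ✓; EB at 25.10° ✓; |EB| = 20.30 ✓; ∠EBZ = 118.7° ✓; |BZ| = 20.50 ✓; ∠(BZ, ZU) = 90.00° ✓; |ZU| = 27.70 ✗.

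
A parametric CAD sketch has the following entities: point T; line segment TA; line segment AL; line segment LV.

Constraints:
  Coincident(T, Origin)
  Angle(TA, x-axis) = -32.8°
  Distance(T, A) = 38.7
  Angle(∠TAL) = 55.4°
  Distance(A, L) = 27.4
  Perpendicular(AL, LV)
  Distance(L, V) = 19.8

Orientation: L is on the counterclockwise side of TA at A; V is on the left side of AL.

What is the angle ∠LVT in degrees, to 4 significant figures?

155.8°

T is at the origin; TA runs at -32.8° with length 38.7, so A = 38.7·(cos -32.8°, sin -32.8°) = (32.53, -20.96). ∠TAL = 55.4°, so AL runs at -32.8° + (180° − 55.4°) = 91.80° from the x-axis; with |AL| = 27.4, L = A + 27.4·(cos 91.80°, sin 91.80°) = (31.67, 6.422). AL ⟂ LV; with |LV| = 19.8 on the left of AL, V = L + 19.8·(-0.9995, -0.03141) = (11.88, 5.800). Then cos ∠LVT = VL·VT / (|VL||VT|), giving 155.8°.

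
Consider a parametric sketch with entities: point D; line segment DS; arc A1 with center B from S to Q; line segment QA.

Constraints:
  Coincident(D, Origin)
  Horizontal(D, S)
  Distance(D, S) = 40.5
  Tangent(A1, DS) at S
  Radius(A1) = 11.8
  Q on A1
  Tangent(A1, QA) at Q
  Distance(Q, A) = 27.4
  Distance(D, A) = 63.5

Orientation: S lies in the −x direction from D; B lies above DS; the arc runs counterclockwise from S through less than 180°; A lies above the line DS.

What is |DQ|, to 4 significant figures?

36.92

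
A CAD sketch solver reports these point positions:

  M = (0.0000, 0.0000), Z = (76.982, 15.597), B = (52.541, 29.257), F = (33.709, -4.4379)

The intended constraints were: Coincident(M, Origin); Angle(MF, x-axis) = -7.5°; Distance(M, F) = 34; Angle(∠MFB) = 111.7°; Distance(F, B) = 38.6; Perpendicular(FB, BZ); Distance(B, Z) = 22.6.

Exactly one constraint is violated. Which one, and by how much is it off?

Distance(B, Z) = 22.6 — off by 5.40.

M = (0.00, 0.00) ✓; MF at -7.500° ✓; |MF| = 34.00 ✓; ∠MFB = 111.7° ✓; |FB| = 38.60 ✓; ∠(FB, BZ) = 90.00° ✓; |BZ| = 28.00 ✗.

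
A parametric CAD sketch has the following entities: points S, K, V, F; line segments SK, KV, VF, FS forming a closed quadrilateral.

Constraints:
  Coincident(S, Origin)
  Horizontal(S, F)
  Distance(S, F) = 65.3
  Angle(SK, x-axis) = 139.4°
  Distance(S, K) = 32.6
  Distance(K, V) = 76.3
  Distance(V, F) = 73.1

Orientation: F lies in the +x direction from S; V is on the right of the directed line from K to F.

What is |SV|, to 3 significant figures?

48.0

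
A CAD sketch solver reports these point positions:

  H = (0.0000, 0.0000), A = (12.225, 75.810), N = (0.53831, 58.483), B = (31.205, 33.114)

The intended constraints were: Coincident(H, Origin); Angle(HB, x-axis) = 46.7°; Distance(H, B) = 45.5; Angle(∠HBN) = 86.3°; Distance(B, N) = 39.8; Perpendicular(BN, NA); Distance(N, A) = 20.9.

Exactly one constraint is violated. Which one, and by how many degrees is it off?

Perpendicular(BN, NA) — off by 5.60°.

H = (0.00, 0.00) ✓; HB at 46.70° ✓; |HB| = 45.50 ✓; ∠HBN = 86.30° ✓; |BN| = 39.80 ✓; ∠(BN, NA) = 84.40° ✗; |NA| = 20.90 ✓.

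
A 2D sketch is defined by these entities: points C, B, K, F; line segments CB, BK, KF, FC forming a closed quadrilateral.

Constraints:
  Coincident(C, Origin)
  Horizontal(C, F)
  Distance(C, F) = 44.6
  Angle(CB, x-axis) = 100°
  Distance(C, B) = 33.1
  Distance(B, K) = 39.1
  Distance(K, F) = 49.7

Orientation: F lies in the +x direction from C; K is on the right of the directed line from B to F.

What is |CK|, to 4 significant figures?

7.997

Checks: |BK| = 39.10 ✓; |KF| = 49.70 ✓.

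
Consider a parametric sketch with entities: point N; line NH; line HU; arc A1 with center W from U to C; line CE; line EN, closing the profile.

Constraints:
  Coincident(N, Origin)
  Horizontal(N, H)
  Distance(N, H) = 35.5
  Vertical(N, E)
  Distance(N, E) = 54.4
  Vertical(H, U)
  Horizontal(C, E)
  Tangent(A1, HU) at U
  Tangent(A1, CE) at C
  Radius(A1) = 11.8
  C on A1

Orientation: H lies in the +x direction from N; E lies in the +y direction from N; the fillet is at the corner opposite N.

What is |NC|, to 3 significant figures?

59.3

N is at the origin; N and H share the same y with |NH| = 35.5 and H on the +x side, so H = (35.5, 0.00). N and E share the same x with |NE| = 54.4 and E on the +y side, so E = (0.00, 54.4). The virtual corner opposite N is at (35.5, 54.4). Since A1 is tangent to HU there, WU ⟂ HU and tangency of A1 to CE means the radius WC is perpendicular to CE, with radius 11.8, so the center W sits 11.8 in from both sides at W = (23.7, 42.6). That places the tangent points at U = (35.5, 42.6) on HU and C = (23.7, 54.4) on CE. Then |NC| = |C − N| = 59.3.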